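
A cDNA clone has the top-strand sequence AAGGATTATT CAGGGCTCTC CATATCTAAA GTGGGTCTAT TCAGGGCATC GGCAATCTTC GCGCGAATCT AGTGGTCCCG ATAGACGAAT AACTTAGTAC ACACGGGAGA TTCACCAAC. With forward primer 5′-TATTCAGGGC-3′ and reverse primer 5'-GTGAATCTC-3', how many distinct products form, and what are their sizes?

The forward primer TATTCAGGGC matches the top strand at positions 7–16, 38–47.
The reverse primer's reverse complement is GAGATTCAC, matching at positions 107–115.
Each forward site pairs with the reverse site to give a product ending at position 115: sizes 109, 78 bp.

Two products: 109 bp, 78 bp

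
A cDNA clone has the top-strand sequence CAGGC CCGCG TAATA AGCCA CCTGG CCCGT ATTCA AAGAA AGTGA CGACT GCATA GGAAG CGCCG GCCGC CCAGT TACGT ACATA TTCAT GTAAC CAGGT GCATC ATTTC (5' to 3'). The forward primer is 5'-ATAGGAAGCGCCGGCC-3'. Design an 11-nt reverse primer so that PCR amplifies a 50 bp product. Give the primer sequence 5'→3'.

The forward primer binds at positions 53–68, so a 50 bp product ends at position 53 + 50 − 1 = 102.
The reverse primer anneals to the top strand over positions 92–102, i.e. to TAACCAGGTGC.
Its sequence written 5'→3' is the reverse complement: GCACCTGGTTA.

5'-GCACCTGGTTA-3'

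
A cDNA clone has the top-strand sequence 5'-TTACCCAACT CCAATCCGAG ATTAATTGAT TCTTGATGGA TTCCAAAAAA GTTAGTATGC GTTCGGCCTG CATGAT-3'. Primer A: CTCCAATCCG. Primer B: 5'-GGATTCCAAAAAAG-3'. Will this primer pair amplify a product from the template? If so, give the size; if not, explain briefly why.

Primer A (CTCCAATCCG) matches the top strand at positions 9–18 (3' end points downstream).
Primer B (GGATTCCAAAAAAG) also matches the top strand directly, at positions 38–51 — its reverse complement CTTTTTTGGAATCC is not present.
Both primers anneal to the bottom strand with 3' ends pointing the same way, so neither can prime synthesis back toward the other.

No product — both primers anneal to the same strand and extend in the same direction.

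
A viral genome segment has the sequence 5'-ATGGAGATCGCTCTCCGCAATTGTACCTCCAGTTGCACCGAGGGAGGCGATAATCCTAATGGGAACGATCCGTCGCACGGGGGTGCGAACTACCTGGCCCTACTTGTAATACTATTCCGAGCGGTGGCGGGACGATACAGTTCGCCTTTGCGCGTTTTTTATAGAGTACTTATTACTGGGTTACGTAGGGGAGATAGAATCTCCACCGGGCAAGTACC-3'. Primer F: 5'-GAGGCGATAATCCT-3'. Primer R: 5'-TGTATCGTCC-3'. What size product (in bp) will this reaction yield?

96 bp

Forward primer GAGGCGATAATCCT is found on the top strand at positions 44–57.
The reverse primer's reverse complement is GGACGATACA, which matches the template at positions 130–139.
The product runs from position 44 to position 139, so its length is 139 − 44 + 1 = 96 bp.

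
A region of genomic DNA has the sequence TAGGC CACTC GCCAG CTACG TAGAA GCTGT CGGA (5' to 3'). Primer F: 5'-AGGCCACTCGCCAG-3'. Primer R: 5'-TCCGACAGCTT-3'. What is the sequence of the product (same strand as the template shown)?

Forward primer AGGCCACTCGCCAG is found on the top strand at positions 2–15.
Taking the reverse complement of TCCGACAGCTT gives AAGCTGTCGGA, found at positions 24–34 on the template; the primer anneals here to the top strand with its 3' end pointing upstream.
The product is the template from position 2 through 34 (33 bp).

5'-AGGCCACTCGCCAGCTACGTAGAAGCTGTCGGA-3'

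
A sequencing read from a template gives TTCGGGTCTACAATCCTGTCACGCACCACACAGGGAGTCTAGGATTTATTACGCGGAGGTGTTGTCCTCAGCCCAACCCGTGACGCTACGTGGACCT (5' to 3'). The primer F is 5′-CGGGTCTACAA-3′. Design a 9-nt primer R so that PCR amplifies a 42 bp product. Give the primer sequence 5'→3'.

5'-TCCTAGACT-3'

The forward primer binds at positions 3–13, so a 42 bp product ends at position 3 + 42 − 1 = 44.
The reverse primer anneals to the top strand over positions 36–44, i.e. to AGTCTAGGA.
Its sequence written 5'→3' is the reverse complement: TCCTAGACT.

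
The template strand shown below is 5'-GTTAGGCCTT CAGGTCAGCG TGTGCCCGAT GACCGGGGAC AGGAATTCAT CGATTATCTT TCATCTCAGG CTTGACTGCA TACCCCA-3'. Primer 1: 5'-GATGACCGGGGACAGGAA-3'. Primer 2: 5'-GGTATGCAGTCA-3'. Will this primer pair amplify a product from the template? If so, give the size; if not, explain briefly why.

Yes — a 57 bp product.

Primer 1 (GATGACCGGGGACAGGAA) matches the top strand at positions 28–45; it acts as a forward primer.
Primer 2's reverse complement is TGACTGCATACC, matching the top strand at positions 73–84; it acts as a reverse primer.
The 3' ends face each other across positions 28–84, giving a 57 bp product.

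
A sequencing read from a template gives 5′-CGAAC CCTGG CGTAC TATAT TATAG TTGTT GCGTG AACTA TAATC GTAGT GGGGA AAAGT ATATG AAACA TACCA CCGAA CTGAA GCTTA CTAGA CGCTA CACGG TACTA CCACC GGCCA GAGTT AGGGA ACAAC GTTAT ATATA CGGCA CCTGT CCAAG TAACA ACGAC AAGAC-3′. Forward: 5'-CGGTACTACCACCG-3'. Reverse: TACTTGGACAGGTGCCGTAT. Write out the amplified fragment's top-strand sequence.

5'-CGGTACTACCACCGGCCAGAGTTAGGGAACAACGTTATATATACGGCACCTGTCCAAGTA-3'

Forward primer CGGTACTACCACCG is found on the top strand at positions 103–116.
Taking the reverse complement of TACTTGGACAGGTGCCGTAT gives ATACGGCACCTGTCCAAGTA, found at positions 143–162 on the template; the primer anneals here to the top strand with its 3' end pointing upstream.
The product is the template from position 103 through 162 (60 bp).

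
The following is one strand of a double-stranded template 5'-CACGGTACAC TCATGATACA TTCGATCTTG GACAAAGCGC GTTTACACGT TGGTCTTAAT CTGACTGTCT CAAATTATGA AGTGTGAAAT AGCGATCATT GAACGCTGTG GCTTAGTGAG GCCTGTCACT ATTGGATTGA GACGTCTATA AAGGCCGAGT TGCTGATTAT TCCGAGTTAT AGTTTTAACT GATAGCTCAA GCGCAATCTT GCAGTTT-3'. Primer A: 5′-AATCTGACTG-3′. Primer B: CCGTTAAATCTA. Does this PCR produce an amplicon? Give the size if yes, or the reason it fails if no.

No product — primer B has no binding site in the template.

Primer B (CCGTTAAATCTA) does not match the top strand, and its reverse complement TAGATTTAACGG does not match either.
With no annealing site for primer B, no amplification occurs.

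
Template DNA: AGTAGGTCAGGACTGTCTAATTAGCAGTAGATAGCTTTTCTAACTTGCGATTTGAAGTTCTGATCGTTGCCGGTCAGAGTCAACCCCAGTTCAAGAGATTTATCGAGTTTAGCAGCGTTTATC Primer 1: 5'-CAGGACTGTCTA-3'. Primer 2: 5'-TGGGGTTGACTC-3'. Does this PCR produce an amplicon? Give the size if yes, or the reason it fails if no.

Yes — an 81 bp product.

Primer 1 (CAGGACTGTCTA) matches the top strand at positions 8–19; it acts as a forward primer.
Primer 2's reverse complement is GAGTCAACCCCA, matching the top strand at positions 77–88; it acts as a reverse primer.
The 3' ends face each other across positions 8–88, giving an 81 bp product.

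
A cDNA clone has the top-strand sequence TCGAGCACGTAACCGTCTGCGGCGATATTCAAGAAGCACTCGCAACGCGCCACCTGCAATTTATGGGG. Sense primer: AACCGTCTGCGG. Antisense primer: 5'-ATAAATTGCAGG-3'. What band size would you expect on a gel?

54 bp

The forward primer matches the template at positions 11–22.
The reverse primer's reverse complement is CCTGCAATTTAT, which matches the template at positions 53–64.
Product length = (reverse-primer end) − (forward-primer start) + 1 = 64 − 11 + 1 = 54 bp.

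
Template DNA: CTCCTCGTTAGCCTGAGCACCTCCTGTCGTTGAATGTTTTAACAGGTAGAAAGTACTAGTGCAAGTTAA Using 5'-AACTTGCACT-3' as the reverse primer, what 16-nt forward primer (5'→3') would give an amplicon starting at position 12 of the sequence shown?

The reverse primer's reverse complement AGTGCAAGTT matches the template at positions 58–67; the product starts at position 12.
The forward primer is identical to the top strand over positions 12–27: CCTGAGCACCTCCTGT.

5'-CCTGAGCACCTCCTGT-3'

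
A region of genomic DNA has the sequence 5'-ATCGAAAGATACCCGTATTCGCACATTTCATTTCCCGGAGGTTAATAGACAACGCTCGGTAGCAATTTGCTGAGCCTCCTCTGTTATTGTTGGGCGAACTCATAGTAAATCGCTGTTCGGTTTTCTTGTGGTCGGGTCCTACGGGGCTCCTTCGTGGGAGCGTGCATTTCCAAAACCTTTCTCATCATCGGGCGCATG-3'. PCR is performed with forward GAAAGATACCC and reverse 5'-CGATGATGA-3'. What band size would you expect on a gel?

Scanning the template, GAAAGATACCC occurs at positions 4–14; this primer anneals to the bottom strand there with its 3' end pointing downstream.
The reverse primer's reverse complement is TCATCATCG, which matches the template at positions 182–190.
Product length = (reverse-primer end) − (forward-primer start) + 1 = 190 − 4 + 1 = 187 bp.

187 bp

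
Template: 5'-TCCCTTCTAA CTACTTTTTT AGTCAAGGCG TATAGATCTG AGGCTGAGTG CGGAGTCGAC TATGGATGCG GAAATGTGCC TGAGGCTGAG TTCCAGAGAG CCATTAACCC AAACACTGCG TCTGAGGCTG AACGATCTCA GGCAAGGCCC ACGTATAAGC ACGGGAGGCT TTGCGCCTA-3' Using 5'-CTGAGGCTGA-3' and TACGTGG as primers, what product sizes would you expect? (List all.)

The forward primer CTGAGGCTGA matches the top strand at positions 38–47, 80–89, 122–131.
The reverse primer's reverse complement is CCACGTA, matching at positions 149–155.
Each forward site pairs with the reverse site to give a product ending at position 155: sizes 118, 76, 34 bp.

118 bp, 76 bp, 34 bp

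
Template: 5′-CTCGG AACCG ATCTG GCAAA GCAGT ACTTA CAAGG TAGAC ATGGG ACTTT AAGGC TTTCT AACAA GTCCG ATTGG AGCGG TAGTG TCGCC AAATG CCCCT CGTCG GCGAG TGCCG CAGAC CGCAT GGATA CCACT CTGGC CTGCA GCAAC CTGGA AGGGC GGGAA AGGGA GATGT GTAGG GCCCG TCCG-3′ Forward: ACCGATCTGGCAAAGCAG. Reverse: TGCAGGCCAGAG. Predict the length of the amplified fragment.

139 bp

The forward primer matches the template at positions 7–24.
Reverse complement of the reverse primer: CTCTGGCCTGCA. This occurs on the top strand at positions 134–145.
Amplicon spans positions 7–145: 139 bp.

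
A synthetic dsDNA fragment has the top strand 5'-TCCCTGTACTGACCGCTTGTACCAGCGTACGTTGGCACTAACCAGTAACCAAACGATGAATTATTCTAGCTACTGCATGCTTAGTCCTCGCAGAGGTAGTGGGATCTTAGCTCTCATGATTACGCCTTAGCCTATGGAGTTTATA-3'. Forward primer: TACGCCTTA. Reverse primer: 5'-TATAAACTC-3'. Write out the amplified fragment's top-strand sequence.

5'-TACGCCTTAGCCTATGGAGTTTATA-3'

Forward primer TACGCCTTA is found on the top strand at positions 121–129.
The reverse primer's reverse complement is GAGTTTATA, which matches the template at positions 137–145.
The product is the template from position 121 through 145 (25 bp).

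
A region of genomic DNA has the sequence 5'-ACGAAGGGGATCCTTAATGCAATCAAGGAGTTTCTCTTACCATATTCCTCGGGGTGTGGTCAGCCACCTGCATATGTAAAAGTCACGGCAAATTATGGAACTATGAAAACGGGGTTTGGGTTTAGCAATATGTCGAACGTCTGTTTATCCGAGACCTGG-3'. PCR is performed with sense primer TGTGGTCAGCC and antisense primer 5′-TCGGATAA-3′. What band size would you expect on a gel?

Scanning the template, TGTGGTCAGCC occurs at positions 55–65; this primer anneals to the bottom strand there with its 3' end pointing downstream.
The reverse primer's reverse complement is TTATCCGA, which matches the template at positions 145–152.
The product runs from position 55 to position 152, so its length is 152 − 55 + 1 = 98 bp.

98 bp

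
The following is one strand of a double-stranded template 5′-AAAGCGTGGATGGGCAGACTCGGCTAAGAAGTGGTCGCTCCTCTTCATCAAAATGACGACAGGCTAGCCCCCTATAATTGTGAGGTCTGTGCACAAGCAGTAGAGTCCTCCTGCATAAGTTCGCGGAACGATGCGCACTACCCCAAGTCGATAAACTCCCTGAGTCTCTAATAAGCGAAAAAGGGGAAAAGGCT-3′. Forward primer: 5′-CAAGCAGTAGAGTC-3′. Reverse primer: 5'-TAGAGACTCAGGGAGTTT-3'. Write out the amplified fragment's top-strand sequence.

Scanning the template, CAAGCAGTAGAGTC occurs at positions 94–107; this primer anneals to the bottom strand there with its 3' end pointing downstream.
Reverse complement of the reverse primer: AAACTCCCTGAGTCTCTA. This occurs on the top strand at positions 153–170.
The product is the template from position 94 through 170 (77 bp).

5'-CAAGCAGTAGAGTCCTCCTGCATAAGTTCGCGGAACGATGCGCACTACCCCAAGTCGATAAACTCCCTGAGTCTCTA-3'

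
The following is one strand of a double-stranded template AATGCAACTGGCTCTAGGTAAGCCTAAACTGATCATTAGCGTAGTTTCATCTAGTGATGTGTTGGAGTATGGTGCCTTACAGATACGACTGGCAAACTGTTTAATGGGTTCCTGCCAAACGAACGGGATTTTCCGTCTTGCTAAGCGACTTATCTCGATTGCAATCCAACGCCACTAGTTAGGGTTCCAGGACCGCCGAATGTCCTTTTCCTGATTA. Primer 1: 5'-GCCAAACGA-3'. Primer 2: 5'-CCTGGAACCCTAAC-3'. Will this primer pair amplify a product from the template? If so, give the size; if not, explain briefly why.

Primer 1 (GCCAAACGA) matches the top strand at positions 114–122; it acts as a forward primer.
Primer 2's reverse complement is GTTAGGGTTCCAGG, matching the top strand at positions 178–191; it acts as a reverse primer.
The 3' ends face each other across positions 114–191, giving a 78 bp product.

Yes — a 78 bp product.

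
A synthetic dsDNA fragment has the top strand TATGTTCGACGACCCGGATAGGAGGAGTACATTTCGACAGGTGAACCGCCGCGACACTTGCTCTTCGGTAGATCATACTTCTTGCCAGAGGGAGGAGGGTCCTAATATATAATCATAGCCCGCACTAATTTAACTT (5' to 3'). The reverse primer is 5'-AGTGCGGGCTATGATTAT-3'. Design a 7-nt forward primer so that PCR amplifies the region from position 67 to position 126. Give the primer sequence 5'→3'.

5'-GGTAGAT-3'

The reverse primer's reverse complement ATAATCATAGCCCGCACT matches the template at positions 109–126; the product starts at position 67.
The forward primer is identical to the top strand over positions 67–73: GGTAGAT.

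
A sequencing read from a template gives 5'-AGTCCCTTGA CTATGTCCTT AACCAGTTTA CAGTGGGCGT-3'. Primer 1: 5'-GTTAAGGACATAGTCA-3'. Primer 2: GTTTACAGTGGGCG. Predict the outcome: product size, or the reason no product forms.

No product — the primers' 3' ends point away from each other.

Primer 1 (GTTAAGGACATAGTCA) has reverse complement TGACTATGTCCTTAAC, which matches the top strand at positions 8–23; primer 1 anneals to the top strand there with its 3' end pointing upstream toward position 8.
Primer 2 (GTTTACAGTGGGCG) matches the top strand directly at positions 26–39; it anneals to the bottom strand with its 3' end pointing downstream toward position 39.
The 3' ends diverge (primer 1 extends toward position 1, primer 2 toward position 40), so the primers never converge on a shared product.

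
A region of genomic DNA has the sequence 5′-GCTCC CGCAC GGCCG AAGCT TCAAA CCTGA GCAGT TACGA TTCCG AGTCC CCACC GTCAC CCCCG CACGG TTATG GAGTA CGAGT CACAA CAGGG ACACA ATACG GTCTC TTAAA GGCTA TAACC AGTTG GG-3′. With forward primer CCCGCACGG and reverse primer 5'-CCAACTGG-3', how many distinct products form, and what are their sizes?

The forward primer CCCGCACGG matches the top strand at positions 4–12, 62–70.
The reverse primer's reverse complement is CCAGTTGG, matching at positions 124–131.
Each forward site pairs with the reverse site to give a product ending at position 131: sizes 128, 70 bp.

Two products: 128 bp, 70 bp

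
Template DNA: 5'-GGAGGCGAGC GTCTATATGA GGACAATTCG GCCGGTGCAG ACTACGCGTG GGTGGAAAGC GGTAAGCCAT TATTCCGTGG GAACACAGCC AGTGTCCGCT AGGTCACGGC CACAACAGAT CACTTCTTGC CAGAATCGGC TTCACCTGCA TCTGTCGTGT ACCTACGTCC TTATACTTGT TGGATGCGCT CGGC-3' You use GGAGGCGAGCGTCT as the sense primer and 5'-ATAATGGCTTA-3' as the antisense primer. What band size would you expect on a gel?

73 bp

Scanning the template, GGAGGCGAGCGTCT occurs at positions 1–14; this primer anneals to the bottom strand there with its 3' end pointing downstream.
The reverse primer's reverse complement is TAAGCCATTAT, which matches the template at positions 63–73.
Product length = (reverse-primer end) − (forward-primer start) + 1 = 73 − 1 + 1 = 73 bp.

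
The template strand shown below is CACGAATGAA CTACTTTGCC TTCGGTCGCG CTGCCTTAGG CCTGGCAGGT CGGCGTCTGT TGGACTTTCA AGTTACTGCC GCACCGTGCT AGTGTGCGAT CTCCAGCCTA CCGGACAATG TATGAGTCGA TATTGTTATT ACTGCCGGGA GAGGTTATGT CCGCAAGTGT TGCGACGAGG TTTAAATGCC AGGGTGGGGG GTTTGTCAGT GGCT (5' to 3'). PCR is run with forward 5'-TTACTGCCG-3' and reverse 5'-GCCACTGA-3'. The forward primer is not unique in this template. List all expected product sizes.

The forward primer TTACTGCCG matches the top strand at positions 73–81, 139–147.
The reverse primer's reverse complement is TCAGTGGC, matching at positions 206–213.
Each forward site pairs with the reverse site to give a product ending at position 213: sizes 141, 75 bp.

141 bp, 75 bp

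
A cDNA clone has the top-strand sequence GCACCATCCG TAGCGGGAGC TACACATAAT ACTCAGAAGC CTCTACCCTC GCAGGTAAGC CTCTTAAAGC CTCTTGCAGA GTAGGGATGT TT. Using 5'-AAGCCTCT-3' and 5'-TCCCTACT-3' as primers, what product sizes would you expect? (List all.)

51 bp, 31 bp, 21 bp

The forward primer AAGCCTCT matches the top strand at positions 37–44, 57–64, 67–74.
The reverse primer's reverse complement is AGTAGGGA, matching at positions 80–87.
Each forward site pairs with the reverse site to give a product ending at position 87: sizes 51, 31, 21 bp.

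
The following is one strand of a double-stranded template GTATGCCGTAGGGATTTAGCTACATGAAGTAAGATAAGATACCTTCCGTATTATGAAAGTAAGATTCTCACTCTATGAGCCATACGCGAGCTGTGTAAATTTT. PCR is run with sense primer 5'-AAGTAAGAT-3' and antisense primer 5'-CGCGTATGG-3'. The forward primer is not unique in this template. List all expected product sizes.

The forward primer AAGTAAGAT matches the top strand at positions 27–35, 57–65.
The reverse primer's reverse complement is CCATACGCG, matching at positions 80–88.
Each forward site pairs with the reverse site to give a product ending at position 88: sizes 62, 32 bp.

62 bp, 32 bp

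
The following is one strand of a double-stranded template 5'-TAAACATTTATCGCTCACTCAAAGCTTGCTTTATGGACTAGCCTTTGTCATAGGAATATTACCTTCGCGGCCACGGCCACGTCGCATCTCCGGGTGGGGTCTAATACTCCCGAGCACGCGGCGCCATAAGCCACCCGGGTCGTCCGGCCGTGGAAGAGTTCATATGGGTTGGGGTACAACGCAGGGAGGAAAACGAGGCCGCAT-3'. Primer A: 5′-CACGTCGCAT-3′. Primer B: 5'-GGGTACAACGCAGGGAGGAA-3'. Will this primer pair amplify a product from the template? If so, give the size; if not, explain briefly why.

No product — both primers anneal to the same strand and extend in the same direction.

Primer A (CACGTCGCAT) matches the top strand at positions 78–87 (3' end points downstream).
Primer B (GGGTACAACGCAGGGAGGAA) also matches the top strand directly, at positions 172–191 — its reverse complement TTCCTCCCTGCGTTGTACCC is not present.
Both primers anneal to the bottom strand with 3' ends pointing the same way, so neither can prime synthesis back toward the other.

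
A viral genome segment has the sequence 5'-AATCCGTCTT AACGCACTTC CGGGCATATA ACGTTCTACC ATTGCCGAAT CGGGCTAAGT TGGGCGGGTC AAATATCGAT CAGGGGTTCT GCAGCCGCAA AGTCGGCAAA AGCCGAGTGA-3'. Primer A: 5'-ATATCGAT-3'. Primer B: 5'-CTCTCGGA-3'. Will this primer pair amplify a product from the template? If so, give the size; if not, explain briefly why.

No product — primer B has no binding site in the template.

Primer B (CTCTCGGA) does not match the top strand, and its reverse complement TCCGAGAG does not match either.
With no annealing site for primer B, no amplification occurs.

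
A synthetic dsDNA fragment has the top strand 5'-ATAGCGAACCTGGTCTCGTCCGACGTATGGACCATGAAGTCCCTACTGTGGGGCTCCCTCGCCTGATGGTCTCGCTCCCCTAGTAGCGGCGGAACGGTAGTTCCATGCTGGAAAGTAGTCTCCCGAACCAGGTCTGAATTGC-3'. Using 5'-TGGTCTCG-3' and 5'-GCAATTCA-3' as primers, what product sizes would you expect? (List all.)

The forward primer TGGTCTCG matches the top strand at positions 11–18, 67–74.
The reverse primer's reverse complement is TGAATTGC, matching at positions 135–142.
Each forward site pairs with the reverse site to give a product ending at position 142: sizes 132, 76 bp.

132 bp, 76 bp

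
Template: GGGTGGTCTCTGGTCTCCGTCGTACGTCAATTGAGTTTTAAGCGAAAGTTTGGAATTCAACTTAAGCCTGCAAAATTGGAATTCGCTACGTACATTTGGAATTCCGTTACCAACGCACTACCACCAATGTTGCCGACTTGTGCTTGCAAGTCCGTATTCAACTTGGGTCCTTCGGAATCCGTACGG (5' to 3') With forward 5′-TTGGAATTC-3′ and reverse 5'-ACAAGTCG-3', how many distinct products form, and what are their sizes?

Three products: 92 bp, 66 bp, 46 bp

The forward primer TTGGAATTC matches the top strand at positions 50–58, 76–84, 96–104.
The reverse primer's reverse complement is CGACTTGT, matching at positions 134–141.
Each forward site pairs with the reverse site to give a product ending at position 141: sizes 92, 66, 46 bp.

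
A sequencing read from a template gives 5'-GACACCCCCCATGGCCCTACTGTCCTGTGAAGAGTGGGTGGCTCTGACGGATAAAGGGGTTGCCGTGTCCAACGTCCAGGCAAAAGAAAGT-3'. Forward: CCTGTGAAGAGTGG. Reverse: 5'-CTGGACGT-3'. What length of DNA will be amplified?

56 bp

Forward primer CCTGTGAAGAGTGG is found on the top strand at positions 24–37.
Reverse complement of the reverse primer: ACGTCCAG. This occurs on the top strand at positions 72–79.
The product runs from position 24 to position 79, so its length is 79 − 24 + 1 = 56 bp.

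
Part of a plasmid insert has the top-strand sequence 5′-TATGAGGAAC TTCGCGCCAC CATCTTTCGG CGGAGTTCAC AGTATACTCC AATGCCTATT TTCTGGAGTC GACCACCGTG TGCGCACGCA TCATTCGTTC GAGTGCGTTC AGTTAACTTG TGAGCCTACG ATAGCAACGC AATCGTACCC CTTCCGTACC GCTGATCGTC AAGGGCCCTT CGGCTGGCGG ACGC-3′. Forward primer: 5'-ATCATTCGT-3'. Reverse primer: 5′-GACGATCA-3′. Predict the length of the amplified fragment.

Scanning the template, ATCATTCGT occurs at positions 90–98; this primer anneals to the bottom strand there with its 3' end pointing downstream.
Taking the reverse complement of GACGATCA gives TGATCGTC, found at positions 163–170 on the template; the primer anneals here to the top strand with its 3' end pointing upstream.
Product length = (reverse-primer end) − (forward-primer start) + 1 = 170 − 90 + 1 = 81 bp.

81 bp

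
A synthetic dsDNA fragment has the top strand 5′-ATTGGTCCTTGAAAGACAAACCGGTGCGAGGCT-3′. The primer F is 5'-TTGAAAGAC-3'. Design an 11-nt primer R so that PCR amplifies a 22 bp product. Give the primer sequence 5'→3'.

5'-CTCGCACCGGT-3'

The forward primer binds at positions 9–17, so a 22 bp product ends at position 9 + 22 − 1 = 30.
The reverse primer anneals to the top strand over positions 20–30, i.e. to ACCGGTGCGAG.
Its sequence written 5'→3' is the reverse complement: CTCGCACCGGT.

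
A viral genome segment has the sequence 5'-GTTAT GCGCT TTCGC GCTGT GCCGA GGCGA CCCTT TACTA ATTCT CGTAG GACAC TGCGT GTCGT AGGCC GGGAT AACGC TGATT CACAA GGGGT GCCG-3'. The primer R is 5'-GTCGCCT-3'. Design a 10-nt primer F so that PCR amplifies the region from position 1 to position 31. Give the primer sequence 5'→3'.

5'-GTTATGCGCT-3'

The reverse primer's reverse complement AGGCGAC matches the template at positions 25–31; the product starts at position 1.
The forward primer is identical to the top strand over positions 1–10: GTTATGCGCT.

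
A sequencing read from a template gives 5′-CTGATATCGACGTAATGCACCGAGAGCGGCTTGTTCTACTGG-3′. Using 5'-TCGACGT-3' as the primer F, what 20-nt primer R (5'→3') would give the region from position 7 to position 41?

The product's 3' end on the top strand is position 41.
The reverse primer anneals to the top strand over positions 22–41, i.e. to GAGAGCGGCTTGTTCTACTG.
Its sequence written 5'→3' is the reverse complement: CAGTAGAACAAGCCGCTCTC.

5'-CAGTAGAACAAGCCGCTCTC-3'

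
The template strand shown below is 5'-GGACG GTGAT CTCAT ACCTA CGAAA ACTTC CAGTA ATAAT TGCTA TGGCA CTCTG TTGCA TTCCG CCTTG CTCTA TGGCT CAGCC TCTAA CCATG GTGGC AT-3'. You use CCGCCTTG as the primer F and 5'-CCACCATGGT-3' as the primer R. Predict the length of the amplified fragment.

Forward primer CCGCCTTG is found on the top strand at positions 63–70.
The reverse primer's reverse complement is ACCATGGTGG, which matches the template at positions 90–99.
The product runs from position 63 to position 99, so its length is 99 − 63 + 1 = 37 bp.

37 bp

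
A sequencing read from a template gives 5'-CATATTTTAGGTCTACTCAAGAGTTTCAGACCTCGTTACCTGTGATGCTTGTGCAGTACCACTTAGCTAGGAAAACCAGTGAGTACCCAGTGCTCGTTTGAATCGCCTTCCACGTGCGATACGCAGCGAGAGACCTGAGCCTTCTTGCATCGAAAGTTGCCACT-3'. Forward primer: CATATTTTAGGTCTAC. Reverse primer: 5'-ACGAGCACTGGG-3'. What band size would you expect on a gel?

The forward primer matches the template at positions 1–16.
The reverse primer's reverse complement is CCCAGTGCTCGT, which matches the template at positions 86–97.
Product length = (reverse-primer end) − (forward-primer start) + 1 = 97 − 1 + 1 = 97 bp.

97 bp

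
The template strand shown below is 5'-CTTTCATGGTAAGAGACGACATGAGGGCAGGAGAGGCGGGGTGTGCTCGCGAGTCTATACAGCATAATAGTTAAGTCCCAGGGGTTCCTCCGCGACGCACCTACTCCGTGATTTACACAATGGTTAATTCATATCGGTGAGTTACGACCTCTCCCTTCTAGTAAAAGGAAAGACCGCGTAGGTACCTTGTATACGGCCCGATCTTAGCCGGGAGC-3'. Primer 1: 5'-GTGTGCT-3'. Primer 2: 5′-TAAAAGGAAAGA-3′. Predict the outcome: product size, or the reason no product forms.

Primer 1 (GTGTGCT) matches the top strand at positions 41–47 (3' end points downstream).
Primer 2 (TAAAAGGAAAGA) also matches the top strand directly, at positions 162–173 — its reverse complement TCTTTCCTTTTA is not present.
Both primers anneal to the bottom strand with 3' ends pointing the same way, so neither can prime synthesis back toward the other.

No product — both primers anneal to the same strand and extend in the same direction.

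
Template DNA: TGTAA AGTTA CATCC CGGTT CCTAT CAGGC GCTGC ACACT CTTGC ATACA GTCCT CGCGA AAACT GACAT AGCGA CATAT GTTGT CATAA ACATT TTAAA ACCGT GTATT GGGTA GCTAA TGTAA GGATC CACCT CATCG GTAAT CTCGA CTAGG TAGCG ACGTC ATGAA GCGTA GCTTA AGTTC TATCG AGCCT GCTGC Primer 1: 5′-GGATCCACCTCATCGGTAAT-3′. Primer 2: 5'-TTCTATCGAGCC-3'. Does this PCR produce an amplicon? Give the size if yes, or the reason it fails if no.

No product — both primers anneal to the same strand and extend in the same direction.

Primer 1 (GGATCCACCTCATCGGTAAT) matches the top strand at positions 126–145 (3' end points downstream).
Primer 2 (TTCTATCGAGCC) also matches the top strand directly, at positions 183–194 — its reverse complement GGCTCGATAGAA is not present.
Both primers anneal to the bottom strand with 3' ends pointing the same way, so neither can prime synthesis back toward the other.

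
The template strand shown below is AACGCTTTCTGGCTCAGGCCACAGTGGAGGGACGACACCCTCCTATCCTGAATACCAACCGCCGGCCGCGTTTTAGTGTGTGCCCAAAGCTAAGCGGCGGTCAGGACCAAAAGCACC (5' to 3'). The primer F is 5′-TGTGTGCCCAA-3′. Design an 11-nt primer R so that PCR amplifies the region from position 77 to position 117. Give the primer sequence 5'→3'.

5'-GGTGCTTTTGG-3'

The product's 3' end on the top strand is position 117.
The reverse primer anneals to the top strand over positions 107–117, i.e. to CCAAAAGCACC.
Its sequence written 5'→3' is the reverse complement: GGTGCTTTTGG.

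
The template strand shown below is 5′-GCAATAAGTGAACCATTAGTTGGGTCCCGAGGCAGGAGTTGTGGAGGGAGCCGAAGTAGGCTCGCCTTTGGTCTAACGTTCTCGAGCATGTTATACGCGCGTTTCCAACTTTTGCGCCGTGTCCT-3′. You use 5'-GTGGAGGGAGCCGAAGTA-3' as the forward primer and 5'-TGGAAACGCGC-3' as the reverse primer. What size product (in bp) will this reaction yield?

Forward primer GTGGAGGGAGCCGAAGTA is found on the top strand at positions 41–58.
Reverse complement of the reverse primer: GCGCGTTTCCA. This occurs on the top strand at positions 97–107.
Product length = (reverse-primer end) − (forward-primer start) + 1 = 107 − 41 + 1 = 67 bp.

67 bp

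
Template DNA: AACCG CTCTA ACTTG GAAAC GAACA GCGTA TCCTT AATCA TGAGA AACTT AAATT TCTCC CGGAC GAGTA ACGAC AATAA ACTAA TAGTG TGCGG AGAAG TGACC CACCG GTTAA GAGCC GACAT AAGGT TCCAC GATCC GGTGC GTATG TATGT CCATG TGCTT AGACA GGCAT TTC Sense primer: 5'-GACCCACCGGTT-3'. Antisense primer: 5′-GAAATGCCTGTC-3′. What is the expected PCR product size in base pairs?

77 bp

The forward primer matches the template at positions 102–113.
The reverse primer's reverse complement is GACAGGCATTTC, which matches the template at positions 167–178.
The product runs from position 102 to position 178, so its length is 178 − 102 + 1 = 77 bp.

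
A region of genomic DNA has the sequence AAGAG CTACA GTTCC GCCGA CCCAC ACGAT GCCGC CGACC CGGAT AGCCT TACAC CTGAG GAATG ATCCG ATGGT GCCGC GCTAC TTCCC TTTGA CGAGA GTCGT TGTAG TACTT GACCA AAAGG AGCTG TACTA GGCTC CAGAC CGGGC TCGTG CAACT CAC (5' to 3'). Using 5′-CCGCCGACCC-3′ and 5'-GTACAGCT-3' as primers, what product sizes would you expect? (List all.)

120 bp, 102 bp

The forward primer CCGCCGACCC matches the top strand at positions 14–23, 32–41.
The reverse primer's reverse complement is AGCTGTAC, matching at positions 126–133.
Each forward site pairs with the reverse site to give a product ending at position 133: sizes 120, 102 bp.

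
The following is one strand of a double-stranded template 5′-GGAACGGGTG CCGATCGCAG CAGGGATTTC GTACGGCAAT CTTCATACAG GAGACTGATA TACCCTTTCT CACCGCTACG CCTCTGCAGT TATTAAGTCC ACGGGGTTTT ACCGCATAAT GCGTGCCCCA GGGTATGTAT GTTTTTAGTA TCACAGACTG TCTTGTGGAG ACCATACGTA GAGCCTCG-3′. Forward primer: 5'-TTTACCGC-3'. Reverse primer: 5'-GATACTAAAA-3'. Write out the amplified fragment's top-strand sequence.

The forward primer matches the template at positions 108–115.
Taking the reverse complement of GATACTAAAA gives TTTTAGTATC, found at positions 143–152 on the template; the primer anneals here to the top strand with its 3' end pointing upstream.
The product is the template from position 108 through 152 (45 bp).

5'-TTTACCGCATAATGCGTGCCCCAGGGTATGTATGTTTTTAGTATC-3'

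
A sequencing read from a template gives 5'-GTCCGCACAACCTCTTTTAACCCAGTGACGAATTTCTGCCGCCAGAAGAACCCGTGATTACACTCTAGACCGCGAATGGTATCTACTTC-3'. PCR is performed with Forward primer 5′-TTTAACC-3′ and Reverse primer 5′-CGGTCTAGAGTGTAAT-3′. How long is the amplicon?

Forward primer TTTAACC is found on the top strand at positions 16–22.
The reverse primer's reverse complement is ATTACACTCTAGACCG, which matches the template at positions 57–72.
The product runs from position 16 to position 72, so its length is 72 − 16 + 1 = 57 bp.

57 bp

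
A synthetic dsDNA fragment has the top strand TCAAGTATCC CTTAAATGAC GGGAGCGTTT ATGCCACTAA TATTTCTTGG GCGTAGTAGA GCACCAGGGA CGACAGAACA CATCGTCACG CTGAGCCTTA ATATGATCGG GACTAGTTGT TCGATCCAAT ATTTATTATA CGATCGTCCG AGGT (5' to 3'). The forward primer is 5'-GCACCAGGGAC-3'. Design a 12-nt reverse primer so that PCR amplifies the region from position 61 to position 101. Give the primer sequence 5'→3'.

The product's 3' end on the top strand is position 101.
The reverse primer anneals to the top strand over positions 90–101, i.e. to GCTGAGCCTTAA.
Its sequence written 5'→3' is the reverse complement: TTAAGGCTCAGC.

5'-TTAAGGCTCAGC-3'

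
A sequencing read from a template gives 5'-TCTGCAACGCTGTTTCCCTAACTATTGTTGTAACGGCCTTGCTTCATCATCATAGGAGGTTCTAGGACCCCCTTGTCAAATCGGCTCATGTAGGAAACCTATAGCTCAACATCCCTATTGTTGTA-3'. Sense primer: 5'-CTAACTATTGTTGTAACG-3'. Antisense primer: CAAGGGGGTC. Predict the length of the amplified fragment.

58 bp

The forward primer matches the template at positions 18–35.
Taking the reverse complement of CAAGGGGGTC gives GACCCCCTTG, found at positions 66–75 on the template; the primer anneals here to the top strand with its 3' end pointing upstream.
Product length = (reverse-primer end) − (forward-primer start) + 1 = 75 − 18 + 1 = 58 bp.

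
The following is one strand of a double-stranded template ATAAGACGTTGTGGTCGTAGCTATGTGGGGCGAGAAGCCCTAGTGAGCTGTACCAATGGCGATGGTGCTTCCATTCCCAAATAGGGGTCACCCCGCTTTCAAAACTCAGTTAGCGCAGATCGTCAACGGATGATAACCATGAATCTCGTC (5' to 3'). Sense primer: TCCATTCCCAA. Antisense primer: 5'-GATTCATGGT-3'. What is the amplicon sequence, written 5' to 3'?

Forward primer TCCATTCCCAA is found on the top strand at positions 70–80.
The reverse primer's reverse complement is ACCATGAATC, which matches the template at positions 136–145.
The product is the template from position 70 through 145 (76 bp).

5'-TCCATTCCCAAATAGGGGTCACCCCGCTTTCAAAACTCAGTTAGCGCAGATCGTCAACGGATGATAACCATGAATC-3'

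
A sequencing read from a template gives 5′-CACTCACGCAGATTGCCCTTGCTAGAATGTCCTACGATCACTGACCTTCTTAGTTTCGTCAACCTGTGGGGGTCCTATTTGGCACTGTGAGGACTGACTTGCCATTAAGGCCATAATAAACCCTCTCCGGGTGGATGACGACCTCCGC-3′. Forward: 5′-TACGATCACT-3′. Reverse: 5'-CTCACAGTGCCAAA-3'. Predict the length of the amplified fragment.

59 bp

Scanning the template, TACGATCACT occurs at positions 33–42; this primer anneals to the bottom strand there with its 3' end pointing downstream.
The reverse primer's reverse complement is TTTGGCACTGTGAG, which matches the template at positions 78–91.
Product length = (reverse-primer end) − (forward-primer start) + 1 = 91 − 33 + 1 = 59 bp.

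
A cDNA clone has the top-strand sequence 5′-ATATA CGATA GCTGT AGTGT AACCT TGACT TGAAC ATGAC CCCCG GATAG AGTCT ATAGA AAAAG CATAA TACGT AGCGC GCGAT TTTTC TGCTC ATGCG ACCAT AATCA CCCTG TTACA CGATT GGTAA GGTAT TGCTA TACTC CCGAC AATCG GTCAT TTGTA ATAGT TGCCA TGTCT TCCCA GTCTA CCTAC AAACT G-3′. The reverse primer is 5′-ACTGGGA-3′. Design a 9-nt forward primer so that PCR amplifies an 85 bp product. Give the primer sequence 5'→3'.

5'-CATAATCAC-3'

The reverse primer's reverse complement TCCCAGT matches the template at positions 181–187, so the product ends at position 187.
An 85 bp product then starts at position 187 − 85 + 1 = 103.
The forward primer is identical to the top strand there: CATAATCAC.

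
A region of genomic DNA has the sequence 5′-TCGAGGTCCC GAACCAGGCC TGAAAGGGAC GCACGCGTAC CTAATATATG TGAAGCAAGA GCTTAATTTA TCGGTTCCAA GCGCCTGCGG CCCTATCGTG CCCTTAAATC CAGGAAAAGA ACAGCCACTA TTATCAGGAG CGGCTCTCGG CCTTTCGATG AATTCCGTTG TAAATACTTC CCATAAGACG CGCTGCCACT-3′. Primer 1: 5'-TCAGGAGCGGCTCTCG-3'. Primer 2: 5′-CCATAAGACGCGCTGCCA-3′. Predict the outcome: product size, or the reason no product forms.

Primer 1 (TCAGGAGCGGCTCTCG) matches the top strand at positions 134–149 (3' end points downstream).
Primer 2 (CCATAAGACGCGCTGCCA) also matches the top strand directly, at positions 181–198 — its reverse complement TGGCAGCGCGTCTTATGG is not present.
Both primers anneal to the bottom strand with 3' ends pointing the same way, so neither can prime synthesis back toward the other.

No product — both primers anneal to the same strand and extend in the same direction.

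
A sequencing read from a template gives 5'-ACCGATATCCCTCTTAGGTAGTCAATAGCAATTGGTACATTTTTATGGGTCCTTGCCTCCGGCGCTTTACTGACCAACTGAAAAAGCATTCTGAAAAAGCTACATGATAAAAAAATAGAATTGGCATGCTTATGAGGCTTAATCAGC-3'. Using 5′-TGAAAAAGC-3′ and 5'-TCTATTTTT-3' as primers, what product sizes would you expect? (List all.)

The forward primer TGAAAAAGC matches the top strand at positions 79–87, 92–100.
The reverse primer's reverse complement is AAAAATAGA, matching at positions 111–119.
Each forward site pairs with the reverse site to give a product ending at position 119: sizes 41, 28 bp.

41 bp, 28 bp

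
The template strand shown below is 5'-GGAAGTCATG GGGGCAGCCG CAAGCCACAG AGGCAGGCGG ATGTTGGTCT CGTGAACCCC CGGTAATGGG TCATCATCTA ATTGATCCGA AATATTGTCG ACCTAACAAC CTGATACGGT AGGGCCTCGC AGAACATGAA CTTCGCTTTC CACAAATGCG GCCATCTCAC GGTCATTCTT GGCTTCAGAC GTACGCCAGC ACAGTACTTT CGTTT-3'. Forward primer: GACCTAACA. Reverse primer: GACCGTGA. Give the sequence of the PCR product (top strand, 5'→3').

Scanning the template, GACCTAACA occurs at positions 100–108; this primer anneals to the bottom strand there with its 3' end pointing downstream.
The reverse primer's reverse complement is TCACGGTC, which matches the template at positions 167–174.
The product is the template from position 100 through 174 (75 bp).

5'-GACCTAACAACCTGATACGGTAGGGCCTCGCAGAACATGAACTTCGCTTTCCACAAATGCGGCCATCTCACGGTC-3'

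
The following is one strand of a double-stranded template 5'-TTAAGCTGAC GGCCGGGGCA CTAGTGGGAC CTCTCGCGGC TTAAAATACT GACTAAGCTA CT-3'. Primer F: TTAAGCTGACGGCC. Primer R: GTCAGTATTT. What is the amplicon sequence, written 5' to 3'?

5'-TTAAGCTGACGGCCGGGGCACTAGTGGGACCTCTCGCGGCTTAAAATACTGAC-3'

Scanning the template, TTAAGCTGACGGCC occurs at positions 1–14; this primer anneals to the bottom strand there with its 3' end pointing downstream.
Reverse complement of the reverse primer: AAATACTGAC. This occurs on the top strand at positions 44–53.
The product is the template from position 1 through 53 (53 bp).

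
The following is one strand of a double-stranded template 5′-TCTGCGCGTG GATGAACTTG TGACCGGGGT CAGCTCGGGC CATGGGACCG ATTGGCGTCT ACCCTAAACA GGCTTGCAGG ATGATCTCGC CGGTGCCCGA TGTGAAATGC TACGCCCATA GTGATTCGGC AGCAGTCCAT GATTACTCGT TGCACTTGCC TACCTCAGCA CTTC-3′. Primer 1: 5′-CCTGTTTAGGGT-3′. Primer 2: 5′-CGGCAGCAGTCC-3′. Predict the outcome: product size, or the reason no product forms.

No product — the primers' 3' ends point away from each other.

Primer 1 (CCTGTTTAGGGT) has reverse complement ACCCTAAACAGG, which matches the top strand at positions 61–72; primer 1 anneals to the top strand there with its 3' end pointing upstream toward position 61.
Primer 2 (CGGCAGCAGTCC) matches the top strand directly at positions 127–138; it anneals to the bottom strand with its 3' end pointing downstream toward position 138.
The 3' ends diverge (primer 1 extends toward position 1, primer 2 toward position 174), so the primers never converge on a shared product.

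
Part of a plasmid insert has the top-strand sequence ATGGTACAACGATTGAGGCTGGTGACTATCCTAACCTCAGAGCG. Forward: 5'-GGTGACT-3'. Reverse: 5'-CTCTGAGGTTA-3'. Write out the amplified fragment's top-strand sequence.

The forward primer matches the template at positions 21–27.
Reverse complement of the reverse primer: TAACCTCAGAG. This occurs on the top strand at positions 32–42.
The product is the template from position 21 through 42 (22 bp).

5'-GGTGACTATCCTAACCTCAGAG-3'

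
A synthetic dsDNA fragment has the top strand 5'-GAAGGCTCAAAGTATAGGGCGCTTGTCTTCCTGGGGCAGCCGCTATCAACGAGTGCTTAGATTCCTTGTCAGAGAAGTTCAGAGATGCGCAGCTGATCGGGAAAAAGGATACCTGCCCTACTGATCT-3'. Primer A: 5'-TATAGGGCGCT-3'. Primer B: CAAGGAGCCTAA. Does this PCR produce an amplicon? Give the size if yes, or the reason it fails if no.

Primer B (CAAGGAGCCTAA) does not match the top strand, and its reverse complement TTAGGCTCCTTG does not match either.
With no annealing site for primer B, no amplification occurs.

No product — primer B has no binding site in the template.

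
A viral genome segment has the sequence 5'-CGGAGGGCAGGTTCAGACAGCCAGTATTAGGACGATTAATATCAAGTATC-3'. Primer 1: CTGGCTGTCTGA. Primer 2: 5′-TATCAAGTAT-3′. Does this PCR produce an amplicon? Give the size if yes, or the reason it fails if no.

No product — the primers' 3' ends point away from each other.

Primer 1 (CTGGCTGTCTGA) has reverse complement TCAGACAGCCAG, which matches the top strand at positions 13–24; primer 1 anneals to the top strand there with its 3' end pointing upstream toward position 13.
Primer 2 (TATCAAGTAT) matches the top strand directly at positions 40–49; it anneals to the bottom strand with its 3' end pointing downstream toward position 49.
The 3' ends diverge (primer 1 extends toward position 1, primer 2 toward position 50), so the primers never converge on a shared product.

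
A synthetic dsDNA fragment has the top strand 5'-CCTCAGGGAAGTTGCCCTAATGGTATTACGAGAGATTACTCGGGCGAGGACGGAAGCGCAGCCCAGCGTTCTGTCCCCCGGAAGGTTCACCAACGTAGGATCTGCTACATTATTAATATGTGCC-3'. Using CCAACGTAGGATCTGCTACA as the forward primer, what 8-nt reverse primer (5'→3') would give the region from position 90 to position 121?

5'-ACATATTA-3'

The product's 3' end on the top strand is position 121.
The reverse primer anneals to the top strand over positions 114–121, i.e. to TAATATGT.
Its sequence written 5'→3' is the reverse complement: ACATATTA.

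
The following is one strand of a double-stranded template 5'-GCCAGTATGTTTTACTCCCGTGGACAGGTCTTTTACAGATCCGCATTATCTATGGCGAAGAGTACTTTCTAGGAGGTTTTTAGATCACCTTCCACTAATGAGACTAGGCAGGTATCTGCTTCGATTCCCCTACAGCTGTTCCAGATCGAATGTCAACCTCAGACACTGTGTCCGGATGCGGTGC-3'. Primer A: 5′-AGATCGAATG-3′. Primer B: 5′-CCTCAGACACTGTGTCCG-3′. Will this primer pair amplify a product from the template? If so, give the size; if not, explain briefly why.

Primer A (AGATCGAATG) matches the top strand at positions 143–152 (3' end points downstream).
Primer B (CCTCAGACACTGTGTCCG) also matches the top strand directly, at positions 157–174 — its reverse complement CGGACACAGTGTCTGAGG is not present.
Both primers anneal to the bottom strand with 3' ends pointing the same way, so neither can prime synthesis back toward the other.

No product — both primers anneal to the same strand and extend in the same direction.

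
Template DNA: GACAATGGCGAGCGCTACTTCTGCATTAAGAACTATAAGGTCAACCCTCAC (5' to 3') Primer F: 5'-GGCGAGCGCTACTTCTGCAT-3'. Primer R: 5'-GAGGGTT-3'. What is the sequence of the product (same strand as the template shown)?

The forward primer matches the template at positions 7–26.
Reverse complement of the reverse primer: AACCCTC. This occurs on the top strand at positions 43–49.
The product is the template from position 7 through 49 (43 bp).

5'-GGCGAGCGCTACTTCTGCATTAAGAACTATAAGGTCAACCCTC-3'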